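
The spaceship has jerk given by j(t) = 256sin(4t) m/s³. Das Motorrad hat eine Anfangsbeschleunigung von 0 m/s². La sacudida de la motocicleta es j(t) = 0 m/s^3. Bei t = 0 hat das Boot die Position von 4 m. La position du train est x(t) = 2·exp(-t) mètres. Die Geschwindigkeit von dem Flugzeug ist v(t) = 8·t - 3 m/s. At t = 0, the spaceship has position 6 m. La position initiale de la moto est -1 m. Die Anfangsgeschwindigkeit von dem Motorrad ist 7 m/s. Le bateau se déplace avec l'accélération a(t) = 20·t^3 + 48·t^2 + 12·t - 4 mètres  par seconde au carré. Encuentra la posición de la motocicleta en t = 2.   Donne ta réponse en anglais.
Starting from jerk j(t) = 0, we take 3 integrals. Taking ∫j(t)dt and applying a(0) = 0, we find a(t) = 0. The integral of acceleration is velocity. Using v(0) = 7, we get v(t) = 7. Taking ∫v(t)dt and applying x(0) = -1, we find x(t) = 7·t - 1. We have position x(t) = 7·t - 1. Substituting t = 2: x(2) = 13.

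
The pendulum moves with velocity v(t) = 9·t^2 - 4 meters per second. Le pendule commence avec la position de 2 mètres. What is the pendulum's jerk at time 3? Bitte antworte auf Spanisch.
Partiendo de la velocidad v(t) = 9·t^2 - 4, tomamos 2 derivadas. La derivada de la velocidad da la aceleración: a(t) = 18·t. Derivando la aceleración, obtenemos la sacudida: j(t) = 18. Usando j(t) = 18 y sustituyendo t = 3, encontramos j = 18.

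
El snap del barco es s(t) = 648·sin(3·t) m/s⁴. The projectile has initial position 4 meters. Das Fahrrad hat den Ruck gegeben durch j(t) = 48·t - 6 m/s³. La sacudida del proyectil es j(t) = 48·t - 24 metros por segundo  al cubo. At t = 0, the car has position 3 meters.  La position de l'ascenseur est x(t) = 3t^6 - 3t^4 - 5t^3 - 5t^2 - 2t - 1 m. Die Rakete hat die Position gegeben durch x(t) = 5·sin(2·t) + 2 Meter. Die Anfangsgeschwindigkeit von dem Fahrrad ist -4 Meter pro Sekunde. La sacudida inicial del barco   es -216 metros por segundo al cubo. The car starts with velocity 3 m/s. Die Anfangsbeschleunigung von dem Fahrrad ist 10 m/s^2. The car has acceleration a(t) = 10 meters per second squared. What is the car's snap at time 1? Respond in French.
Nous devons dériver notre équation de l'accélération a(t) = 10 2 fois. En dérivant l'accélération, nous obtenons le jerk: j(t) = 0. La dérivée du jerk donne le snap: s(t) = 0. De l'équation du snap s(t) = 0, nous substituons t = 1 pour obtenir s = 0.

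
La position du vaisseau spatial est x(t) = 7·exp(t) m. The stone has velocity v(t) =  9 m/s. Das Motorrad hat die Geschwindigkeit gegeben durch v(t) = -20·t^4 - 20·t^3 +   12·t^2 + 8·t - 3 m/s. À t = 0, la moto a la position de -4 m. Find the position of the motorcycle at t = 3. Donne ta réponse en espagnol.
Para resolver esto, necesitamos tomar 1 antiderivada de nuestra ecuación de la velocidad v(t) = -20·t^4 - 20·t^3 + 12·t^2 + 8·t - 3. La integral de la velocidad es la posición. Usando x(0) = -4, obtenemos x(t) = -4·t^5 - 5·t^4 + 4·t^3 + 4·t^2 - 3·t - 4. Tenemos la posición x(t) = -4·t^5 - 5·t^4 + 4·t^3 + 4·t^2 - 3·t - 4. Sustituyendo t = 3: x(3) = -1246.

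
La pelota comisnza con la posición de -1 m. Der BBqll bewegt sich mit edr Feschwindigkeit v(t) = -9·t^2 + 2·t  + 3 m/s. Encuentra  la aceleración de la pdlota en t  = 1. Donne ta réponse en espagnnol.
Debemos derivar nuestra ecuación de la velocidad v(t) = -9·t^2 + 2·t + 3 1 vez. Tomando d/dt de v(t), encontramos a(t) = 2 - 18·t. De la ecuación de la aceleración a(t) = 2 - 18·t, sustituimos t = 1 para obtener a = -16.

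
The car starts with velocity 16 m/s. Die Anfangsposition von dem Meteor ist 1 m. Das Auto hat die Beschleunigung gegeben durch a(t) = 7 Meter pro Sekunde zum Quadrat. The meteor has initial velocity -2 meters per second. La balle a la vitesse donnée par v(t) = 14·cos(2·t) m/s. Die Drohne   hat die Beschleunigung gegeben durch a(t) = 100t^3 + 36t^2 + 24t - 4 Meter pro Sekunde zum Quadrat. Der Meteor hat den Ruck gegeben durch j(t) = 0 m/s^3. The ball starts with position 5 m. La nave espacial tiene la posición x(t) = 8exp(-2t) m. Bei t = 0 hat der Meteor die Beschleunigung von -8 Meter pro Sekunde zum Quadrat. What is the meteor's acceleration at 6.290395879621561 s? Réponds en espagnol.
Partiendo de la sacudida j(t) = 0, tomamos 1 antiderivada. Tomando ∫j(t)dt y aplicando a(0) = -8, encontramos a(t) = -8. De la ecuación de la aceleración a(t) = -8, sustituimos t = 6.290395879621561 para obtener a = -8.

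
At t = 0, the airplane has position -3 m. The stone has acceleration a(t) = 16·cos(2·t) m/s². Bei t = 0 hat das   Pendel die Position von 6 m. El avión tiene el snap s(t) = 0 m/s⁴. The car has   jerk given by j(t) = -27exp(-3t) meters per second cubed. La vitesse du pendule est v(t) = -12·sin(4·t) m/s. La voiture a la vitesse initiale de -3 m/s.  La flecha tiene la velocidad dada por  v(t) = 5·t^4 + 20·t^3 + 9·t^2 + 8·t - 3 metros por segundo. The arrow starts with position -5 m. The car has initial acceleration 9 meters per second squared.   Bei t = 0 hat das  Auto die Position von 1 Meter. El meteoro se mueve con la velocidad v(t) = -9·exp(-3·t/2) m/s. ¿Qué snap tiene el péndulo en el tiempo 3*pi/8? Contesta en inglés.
To solve this, we need to take 3 derivatives of our velocity equation v(t) = -12·sin(4·t). Differentiating velocity, we get acceleration: a(t) = -48·cos(4·t). The derivative of acceleration gives jerk: j(t) = 192·sin(4·t). Differentiating jerk, we get snap: s(t) = 768·cos(4·t). We have snap s(t) = 768·cos(4·t). Substituting t = 3*pi/8: s(3*pi/8) = 0.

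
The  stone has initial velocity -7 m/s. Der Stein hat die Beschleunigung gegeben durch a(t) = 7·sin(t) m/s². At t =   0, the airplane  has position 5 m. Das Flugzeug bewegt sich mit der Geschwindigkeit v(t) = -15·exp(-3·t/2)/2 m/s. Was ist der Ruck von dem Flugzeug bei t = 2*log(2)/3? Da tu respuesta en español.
Partiendo de la velocidad v(t) = -15·exp(-3·t/2)/2, tomamos 2 derivadas. Tomando d/dt de v(t), encontramos a(t) = 45·exp(-3·t/2)/4. La derivada de la aceleración da la sacudida: j(t) = -135·exp(-3·t/2)/8. Usando j(t) = -135·exp(-3·t/2)/8 y sustituyendo t = 2*log(2)/3, encontramos j = -135/16.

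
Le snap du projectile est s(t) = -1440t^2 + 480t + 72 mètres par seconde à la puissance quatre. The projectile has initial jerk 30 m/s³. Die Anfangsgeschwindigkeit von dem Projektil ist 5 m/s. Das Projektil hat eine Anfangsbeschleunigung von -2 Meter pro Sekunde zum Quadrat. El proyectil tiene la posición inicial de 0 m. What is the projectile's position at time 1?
To find the answer, we compute 4 integrals of s(t) = -1440·t^2 + 480·t + 72. The antiderivative of snap is jerk. Using j(0) = 30, we get j(t) = -480·t^3 + 240·t^2 + 72·t + 30. Integrating jerk and using the initial condition a(0) = -2, we get a(t) = -120·t^4 + 80·t^3 + 36·t^2 + 30·t - 2. The integral of acceleration, with v(0) = 5, gives velocity: v(t) = -24·t^5 + 20·t^4 + 12·t^3 + 15·t^2 - 2·t + 5. The integral of velocity is position. Using x(0) = 0, we get x(t) = -4·t^6 + 4·t^5 + 3·t^4 + 5·t^3 - t^2 + 5·t. We have position x(t) = -4·t^6 + 4·t^5 + 3·t^4 + 5·t^3 - t^2 + 5·t. Substituting t = 1: x(1) = 12.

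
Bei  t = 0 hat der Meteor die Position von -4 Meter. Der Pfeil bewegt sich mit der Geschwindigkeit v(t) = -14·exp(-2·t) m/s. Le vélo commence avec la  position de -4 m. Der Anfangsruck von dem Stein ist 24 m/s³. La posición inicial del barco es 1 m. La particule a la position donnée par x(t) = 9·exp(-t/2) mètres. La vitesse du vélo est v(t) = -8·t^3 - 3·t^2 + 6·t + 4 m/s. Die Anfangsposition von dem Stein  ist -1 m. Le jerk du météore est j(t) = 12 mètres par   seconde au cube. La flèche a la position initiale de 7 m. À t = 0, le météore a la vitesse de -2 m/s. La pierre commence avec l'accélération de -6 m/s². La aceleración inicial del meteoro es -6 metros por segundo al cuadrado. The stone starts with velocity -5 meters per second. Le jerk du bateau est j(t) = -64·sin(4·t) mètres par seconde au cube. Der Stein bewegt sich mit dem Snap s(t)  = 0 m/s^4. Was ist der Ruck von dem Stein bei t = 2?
Ausgehend von dem Snap s(t) = 0, nehmen wir 1 Integral. Die Stammfunktion von dem Snap, mit j(0) = 24, ergibt den Ruck: j(t) = 24. Wir haben den Ruck j(t) = 24. Durch Einsetzen von t = 2: j(2) = 24.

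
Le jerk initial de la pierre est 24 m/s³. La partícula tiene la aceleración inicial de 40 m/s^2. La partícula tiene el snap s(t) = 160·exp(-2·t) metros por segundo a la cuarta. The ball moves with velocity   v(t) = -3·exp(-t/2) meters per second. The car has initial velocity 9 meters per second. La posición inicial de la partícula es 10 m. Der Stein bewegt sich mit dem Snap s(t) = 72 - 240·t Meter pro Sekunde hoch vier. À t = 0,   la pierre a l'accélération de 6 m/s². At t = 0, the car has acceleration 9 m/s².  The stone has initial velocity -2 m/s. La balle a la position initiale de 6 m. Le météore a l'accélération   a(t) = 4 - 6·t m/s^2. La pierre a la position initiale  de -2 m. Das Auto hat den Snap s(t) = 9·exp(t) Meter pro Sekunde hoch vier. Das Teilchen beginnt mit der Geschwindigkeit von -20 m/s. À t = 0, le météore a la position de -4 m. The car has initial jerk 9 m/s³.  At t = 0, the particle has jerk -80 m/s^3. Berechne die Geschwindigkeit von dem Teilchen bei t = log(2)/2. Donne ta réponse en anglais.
We need to integrate our snap equation s(t) = 160·exp(-2·t) 3 times. Taking ∫s(t)dt and applying j(0) = -80, we find j(t) = -80·exp(-2·t). The antiderivative of jerk is acceleration. Using a(0) = 40, we get a(t) = 40·exp(-2·t). Taking ∫a(t)dt and applying v(0) = -20, we find v(t) = -20·exp(-2·t). From the given velocity equation v(t) = -20·exp(-2·t), we substitute t = log(2)/2 to get v = -10.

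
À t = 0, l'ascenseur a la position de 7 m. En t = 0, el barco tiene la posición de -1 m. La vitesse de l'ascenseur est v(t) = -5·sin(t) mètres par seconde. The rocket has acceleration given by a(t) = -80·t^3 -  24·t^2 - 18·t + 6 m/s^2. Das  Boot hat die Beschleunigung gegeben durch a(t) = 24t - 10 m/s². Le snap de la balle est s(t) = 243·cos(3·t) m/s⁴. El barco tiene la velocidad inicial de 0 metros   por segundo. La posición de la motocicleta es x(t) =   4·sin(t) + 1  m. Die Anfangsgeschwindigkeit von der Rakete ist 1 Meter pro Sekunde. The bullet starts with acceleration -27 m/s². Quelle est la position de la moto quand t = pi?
De l'équation de la position x(t) = 4·sin(t) + 1, nous substituons t = pi pour obtenir x = 1.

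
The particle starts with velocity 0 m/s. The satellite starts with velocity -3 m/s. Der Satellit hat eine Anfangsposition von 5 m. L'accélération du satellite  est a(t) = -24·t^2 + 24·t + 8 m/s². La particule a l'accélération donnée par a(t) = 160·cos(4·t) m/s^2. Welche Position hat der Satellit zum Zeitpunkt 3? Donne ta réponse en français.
Nous devons intégrer notre équation de l'accélération a(t) = -24·t^2 + 24·t + 8 2 fois. L'intégrale de l'accélération, avec v(0) = -3, donne la vitesse: v(t) = -8·t^3 + 12·t^2 + 8·t - 3. La primitive de la vitesse est la position. En utilisant x(0) = 5, nous obtenons x(t) = -2·t^4 + 4·t^3 + 4·t^2 - 3·t + 5. De l'équation de la position x(t) = -2·t^4 + 4·t^3 + 4·t^2 - 3·t + 5, nous substituons t = 3 pour obtenir x = -22.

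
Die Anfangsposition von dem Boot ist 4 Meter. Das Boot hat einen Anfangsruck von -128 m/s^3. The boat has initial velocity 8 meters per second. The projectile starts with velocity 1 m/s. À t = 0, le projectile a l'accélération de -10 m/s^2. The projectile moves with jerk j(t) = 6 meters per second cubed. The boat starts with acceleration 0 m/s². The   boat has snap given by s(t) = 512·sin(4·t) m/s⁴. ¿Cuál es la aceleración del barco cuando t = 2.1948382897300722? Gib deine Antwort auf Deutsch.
Ausgehend von dem Snap s(t) = 512·sin(4·t), nehmen wir 2 Stammfunktionen. Mit ∫s(t)dt und Anwendung von j(0) = -128, finden wir j(t) = -128·cos(4·t). Mit ∫j(t)dt und Anwendung von a(0) = 0, finden wir a(t) = -32·sin(4·t). Aus der Gleichung für die Beschleunigung a(t) = -32·sin(4·t), setzen wir t = 2.1948382897300722 ein und erhalten a = -19.2492109861543.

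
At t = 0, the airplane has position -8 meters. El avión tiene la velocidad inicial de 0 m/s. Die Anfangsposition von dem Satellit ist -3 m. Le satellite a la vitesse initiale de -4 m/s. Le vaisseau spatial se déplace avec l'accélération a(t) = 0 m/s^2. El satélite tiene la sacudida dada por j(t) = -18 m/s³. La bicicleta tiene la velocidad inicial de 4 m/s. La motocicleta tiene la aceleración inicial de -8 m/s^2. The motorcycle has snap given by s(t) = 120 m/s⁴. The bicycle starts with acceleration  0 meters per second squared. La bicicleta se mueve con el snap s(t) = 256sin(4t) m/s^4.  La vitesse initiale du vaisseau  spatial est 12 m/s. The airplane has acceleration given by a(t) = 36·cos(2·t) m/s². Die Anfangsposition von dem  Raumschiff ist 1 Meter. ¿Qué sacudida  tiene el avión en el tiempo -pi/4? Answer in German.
Wir müssen unsere Gleichung für die Beschleunigung a(t) = 36·cos(2·t) 1-mal ableiten. Mit d/dt von a(t) finden wir j(t) = -72·sin(2·t). Mit j(t) = -72·sin(2·t) und Einsetzen von t = -pi/4, finden wir j = 72.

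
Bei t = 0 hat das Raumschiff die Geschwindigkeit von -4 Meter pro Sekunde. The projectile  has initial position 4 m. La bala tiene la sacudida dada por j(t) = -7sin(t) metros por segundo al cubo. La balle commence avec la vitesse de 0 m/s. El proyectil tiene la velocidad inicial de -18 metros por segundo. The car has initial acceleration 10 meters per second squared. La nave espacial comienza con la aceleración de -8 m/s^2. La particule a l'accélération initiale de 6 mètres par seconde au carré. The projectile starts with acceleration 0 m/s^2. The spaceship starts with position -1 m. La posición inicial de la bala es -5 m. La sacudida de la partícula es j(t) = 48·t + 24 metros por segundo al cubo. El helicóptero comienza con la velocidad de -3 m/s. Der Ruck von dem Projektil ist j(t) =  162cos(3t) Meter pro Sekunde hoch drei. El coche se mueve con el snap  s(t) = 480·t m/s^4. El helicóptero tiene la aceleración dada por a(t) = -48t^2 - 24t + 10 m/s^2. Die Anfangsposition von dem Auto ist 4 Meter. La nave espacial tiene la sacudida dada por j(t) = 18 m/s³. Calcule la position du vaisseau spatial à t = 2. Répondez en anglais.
To solve this, we need to take 3 antiderivatives of our jerk equation j(t) = 18. Integrating jerk and using the initial condition a(0) = -8, we get a(t) = 18·t - 8. The integral of acceleration, with v(0) = -4, gives velocity: v(t) = 9·t^2 - 8·t - 4. Integrating velocity and using the initial condition x(0) = -1, we get x(t) = 3·t^3 - 4·t^2 - 4·t - 1. From the given position equation x(t) = 3·t^3 - 4·t^2 - 4·t - 1, we substitute t = 2 to get x = -1.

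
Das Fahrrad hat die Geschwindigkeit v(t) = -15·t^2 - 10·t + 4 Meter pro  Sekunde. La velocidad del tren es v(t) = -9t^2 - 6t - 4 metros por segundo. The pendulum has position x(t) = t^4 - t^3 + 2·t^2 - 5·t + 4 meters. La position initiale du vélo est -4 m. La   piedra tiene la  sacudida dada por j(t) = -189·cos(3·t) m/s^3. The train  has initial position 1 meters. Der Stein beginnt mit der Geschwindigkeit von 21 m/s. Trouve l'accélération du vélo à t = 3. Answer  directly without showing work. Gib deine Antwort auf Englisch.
a(3) = -100.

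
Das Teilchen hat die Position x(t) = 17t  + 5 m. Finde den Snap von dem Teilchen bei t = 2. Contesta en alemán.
Wir müssen unsere Gleichung für die Position x(t) = 17·t + 5 4-mal ableiten. Die Ableitung von der Position ergibt die Geschwindigkeit: v(t) = 17. Mit d/dt von v(t) finden wir a(t) = 0. Die Ableitung von der Beschleunigung ergibt den Ruck: j(t) = 0. Durch Ableiten von dem Ruck erhalten wir den Snap: s(t) = 0. Aus der Gleichung für den Snap s(t) = 0, setzen wir t = 2 ein und erhalten s = 0.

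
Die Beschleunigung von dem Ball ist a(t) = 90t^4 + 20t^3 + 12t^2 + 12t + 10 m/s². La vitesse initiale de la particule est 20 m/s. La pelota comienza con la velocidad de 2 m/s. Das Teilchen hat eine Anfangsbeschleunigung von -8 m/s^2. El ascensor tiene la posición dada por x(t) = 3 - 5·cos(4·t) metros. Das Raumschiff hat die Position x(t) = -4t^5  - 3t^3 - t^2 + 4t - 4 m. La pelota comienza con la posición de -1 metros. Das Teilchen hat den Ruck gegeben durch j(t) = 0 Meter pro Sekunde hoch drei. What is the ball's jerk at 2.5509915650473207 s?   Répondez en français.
Pour résoudre ceci, nous devons prendre 1 dérivée de notre équation de l'accélération a(t) = 90·t^4 + 20·t^3 + 12·t^2 + 12·t + 10. En prenant d/dt de a(t), nous trouvons j(t) = 360·t^3 + 60·t^2 + 24·t + 12. En utilisant j(t) = 360·t^3 + 60·t^2 + 24·t + 12 et en substituant t = 2.5509915650473207, nous trouvons j = 6439.93844740270.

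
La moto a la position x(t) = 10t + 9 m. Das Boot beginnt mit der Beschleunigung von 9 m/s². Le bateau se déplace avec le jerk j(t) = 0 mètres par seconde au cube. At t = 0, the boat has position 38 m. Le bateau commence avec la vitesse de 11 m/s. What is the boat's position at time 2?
To solve this, we need to take 3 antiderivatives of our jerk equation j(t) = 0. The antiderivative of jerk, with a(0) = 9, gives acceleration: a(t) = 9. The antiderivative of acceleration, with v(0) = 11, gives velocity: v(t) = 9·t + 11. Taking ∫v(t)dt and applying x(0) = 38, we find x(t) = 9·t^2/2 + 11·t + 38. We have position x(t) = 9·t^2/2 + 11·t + 38. Substituting t = 2: x(2) = 78.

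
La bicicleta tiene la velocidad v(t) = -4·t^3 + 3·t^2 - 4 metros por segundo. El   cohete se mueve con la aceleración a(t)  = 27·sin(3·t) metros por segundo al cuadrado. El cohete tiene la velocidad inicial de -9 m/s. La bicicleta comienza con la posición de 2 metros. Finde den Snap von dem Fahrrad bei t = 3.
Ausgehend von der Geschwindigkeit v(t) = -4·t^3 + 3·t^2 - 4, nehmen wir 3 Ableitungen. Mit d/dt von v(t) finden wir a(t) = -12·t^2 + 6·t. Mit d/dt von a(t) finden wir j(t) = 6 - 24·t. Durch Ableiten von dem Ruck erhalten wir den Snap: s(t) = -24. Wir haben den Snap s(t) = -24. Durch Einsetzen von t = 3: s(3) = -24.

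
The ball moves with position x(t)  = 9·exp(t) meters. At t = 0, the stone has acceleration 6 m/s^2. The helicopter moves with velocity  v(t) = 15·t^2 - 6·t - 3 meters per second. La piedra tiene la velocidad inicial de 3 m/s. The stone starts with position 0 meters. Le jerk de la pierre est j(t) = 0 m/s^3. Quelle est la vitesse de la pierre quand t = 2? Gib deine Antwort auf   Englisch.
Starting from jerk j(t) = 0, we take 2 integrals. Taking ∫j(t)dt and applying a(0) = 6, we find a(t) = 6. The integral of acceleration, with v(0) = 3, gives velocity: v(t) = 6·t + 3. Using v(t) = 6·t + 3 and substituting t = 2, we find v = 15.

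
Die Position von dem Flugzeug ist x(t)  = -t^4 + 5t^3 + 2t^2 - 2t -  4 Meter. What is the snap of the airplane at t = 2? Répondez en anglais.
To solve this, we need to take 4 derivatives of our position equation x(t) = -t^4 + 5·t^3 + 2·t^2 - 2·t - 4. The derivative of position gives velocity: v(t) = -4·t^3 + 15·t^2 + 4·t - 2. The derivative of velocity gives acceleration: a(t) = -12·t^2 + 30·t + 4. Taking d/dt of a(t), we find j(t) = 30 - 24·t. Differentiating jerk, we get snap: s(t) = -24. We have snap s(t) = -24. Substituting t = 2: s(2) = -24.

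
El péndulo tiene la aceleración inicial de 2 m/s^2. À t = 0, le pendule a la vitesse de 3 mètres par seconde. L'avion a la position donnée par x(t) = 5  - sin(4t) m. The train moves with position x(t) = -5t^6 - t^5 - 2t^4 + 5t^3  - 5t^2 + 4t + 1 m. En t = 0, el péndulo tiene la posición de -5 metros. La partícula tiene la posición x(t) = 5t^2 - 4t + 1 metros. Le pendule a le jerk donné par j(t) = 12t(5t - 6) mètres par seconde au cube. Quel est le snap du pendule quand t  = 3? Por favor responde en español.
Debemos derivar nuestra ecuación de la sacudida j(t) = 12·t·(5·t - 6) 1 vez. Tomando d/dt de j(t), encontramos s(t) = 120·t - 72. Usando s(t) = 120·t - 72 y sustituyendo t = 3, encontramos s = 288.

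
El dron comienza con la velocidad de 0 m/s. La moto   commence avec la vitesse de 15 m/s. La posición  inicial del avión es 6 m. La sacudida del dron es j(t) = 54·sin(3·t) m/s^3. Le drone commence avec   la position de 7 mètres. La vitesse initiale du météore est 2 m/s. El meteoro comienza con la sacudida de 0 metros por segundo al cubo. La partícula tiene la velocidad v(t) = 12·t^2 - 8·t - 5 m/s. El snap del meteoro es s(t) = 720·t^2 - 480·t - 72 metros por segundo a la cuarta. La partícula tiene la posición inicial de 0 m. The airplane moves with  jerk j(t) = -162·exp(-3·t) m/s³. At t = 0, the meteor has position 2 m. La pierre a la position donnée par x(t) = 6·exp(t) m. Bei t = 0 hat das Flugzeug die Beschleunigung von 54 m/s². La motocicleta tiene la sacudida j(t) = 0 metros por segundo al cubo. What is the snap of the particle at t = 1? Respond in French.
En partant de la vitesse v(t) = 12·t^2 - 8·t - 5, nous prenons 3 dérivées. La dérivée de la vitesse donne l'accélération: a(t) = 24·t - 8. En prenant d/dt de a(t), nous trouvons j(t) = 24. La dérivée du jerk donne le snap: s(t) = 0. De l'équation du snap s(t) = 0, nous substituons t = 1 pour obtenir s = 0.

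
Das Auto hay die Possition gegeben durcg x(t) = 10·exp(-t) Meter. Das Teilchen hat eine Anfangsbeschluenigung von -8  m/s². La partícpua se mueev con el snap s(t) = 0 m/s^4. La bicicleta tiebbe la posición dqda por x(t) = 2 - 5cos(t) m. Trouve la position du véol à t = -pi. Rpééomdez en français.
Nous avons la position x(t) = 2 - 5·cos(t). En substituant t = -pi: x(-pi) = 7.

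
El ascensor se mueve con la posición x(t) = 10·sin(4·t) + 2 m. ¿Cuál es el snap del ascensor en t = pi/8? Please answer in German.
Wir müssen unsere Gleichung für die Position x(t) = 10·sin(4·t) + 2 4-mal ableiten. Mit d/dt von x(t) finden wir v(t) = 40·cos(4·t). Die Ableitung von der Geschwindigkeit ergibt die Beschleunigung: a(t) = -160·sin(4·t). Durch Ableiten von der Beschleunigung erhalten wir den Ruck: j(t) = -640·cos(4·t). Durch Ableiten von dem Ruck erhalten wir den Snap: s(t) = 2560·sin(4·t). Wir haben den Snap s(t) = 2560·sin(4·t). Durch Einsetzen von t = pi/8: s(pi/8) = 2560.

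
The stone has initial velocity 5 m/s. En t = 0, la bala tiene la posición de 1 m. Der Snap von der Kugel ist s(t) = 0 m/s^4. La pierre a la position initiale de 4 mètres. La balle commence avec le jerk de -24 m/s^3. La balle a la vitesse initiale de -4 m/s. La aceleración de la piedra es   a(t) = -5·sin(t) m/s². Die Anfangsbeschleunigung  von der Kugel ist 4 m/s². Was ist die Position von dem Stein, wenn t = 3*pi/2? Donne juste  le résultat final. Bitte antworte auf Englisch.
At t = 3*pi/2, x = -1.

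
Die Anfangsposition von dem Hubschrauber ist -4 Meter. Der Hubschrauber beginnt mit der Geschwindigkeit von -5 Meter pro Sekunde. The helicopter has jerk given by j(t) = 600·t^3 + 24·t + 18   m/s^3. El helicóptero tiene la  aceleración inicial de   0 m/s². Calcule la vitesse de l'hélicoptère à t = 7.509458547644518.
Nous devons intégrer notre équation du jerk j(t) = 600·t^3 + 24·t + 18 2 fois. En intégrant le jerk et en utilisant la condition initiale a(0) = 0, nous obtenons a(t) = 6·t·(25·t^3 + 2·t + 3). En intégrant l'accélération et en utilisant la condition initiale v(0) = -5, nous obtenons v(t) = 30·t^5 + 4·t^3 + 9·t^2 - 5. De l'équation de la vitesse v(t) = 30·t^5 + 4·t^3 + 9·t^2 - 5, nous substituons t = 7.509458547644518 pour obtenir v = 718610.935261676.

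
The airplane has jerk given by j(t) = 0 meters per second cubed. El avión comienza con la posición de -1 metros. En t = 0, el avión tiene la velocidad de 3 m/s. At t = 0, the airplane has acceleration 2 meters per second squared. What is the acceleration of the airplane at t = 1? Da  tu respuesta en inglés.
To solve this, we need to take 1 antiderivative of our jerk equation j(t) = 0. Integrating jerk and using the initial condition a(0) = 2, we get a(t) = 2. Using a(t) = 2 and substituting t = 1, we find a = 2.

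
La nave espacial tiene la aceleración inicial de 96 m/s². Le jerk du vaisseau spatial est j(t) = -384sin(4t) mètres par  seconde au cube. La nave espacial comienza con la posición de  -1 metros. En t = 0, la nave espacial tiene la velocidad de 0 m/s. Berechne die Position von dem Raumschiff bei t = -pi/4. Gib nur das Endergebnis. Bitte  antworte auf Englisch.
The position at t = -pi/4 is x = 11.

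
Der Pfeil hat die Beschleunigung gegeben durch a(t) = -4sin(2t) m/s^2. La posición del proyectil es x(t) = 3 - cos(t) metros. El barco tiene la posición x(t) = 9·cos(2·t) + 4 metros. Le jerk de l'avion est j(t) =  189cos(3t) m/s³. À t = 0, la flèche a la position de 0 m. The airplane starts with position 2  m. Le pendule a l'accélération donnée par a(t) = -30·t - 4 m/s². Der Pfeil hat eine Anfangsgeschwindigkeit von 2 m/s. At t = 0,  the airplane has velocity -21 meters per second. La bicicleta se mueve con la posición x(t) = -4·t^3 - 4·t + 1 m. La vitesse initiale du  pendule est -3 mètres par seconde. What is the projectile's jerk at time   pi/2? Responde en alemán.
Um dies zu lösen, müssen wir 3 Ableitungen unserer Gleichung für die Position x(t) = 3 - cos(t) nehmen. Die Ableitung von der Position ergibt die Geschwindigkeit: v(t) = sin(t). Mit d/dt von v(t) finden wir a(t) = cos(t). Die Ableitung von der Beschleunigung ergibt den Ruck: j(t) = -sin(t). Aus der Gleichung für den Ruck j(t) = -sin(t), setzen wir t = pi/2 ein und erhalten j = -1.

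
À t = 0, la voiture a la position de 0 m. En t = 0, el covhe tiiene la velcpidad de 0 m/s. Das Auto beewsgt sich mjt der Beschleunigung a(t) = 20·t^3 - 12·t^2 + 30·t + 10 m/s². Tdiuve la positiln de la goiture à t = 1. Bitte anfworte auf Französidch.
Nous devons trouver l'intégrale de notre équation de l'accélération a(t) = 20·t^3 - 12·t^2 + 30·t + 10 2 fois. La primitive de l'accélération est la vitesse. En utilisant v(0) = 0, nous obtenons v(t) = t·(5·t^3 - 4·t^2 + 15·t + 10). L'intégrale de la vitesse est la position. En utilisant x(0) = 0, nous obtenons x(t) = t^5 - t^4 + 5·t^3 + 5·t^2. De l'équation de la position x(t) = t^5 - t^4 + 5·t^3 + 5·t^2, nous substituons t = 1 pour obtenir x = 10.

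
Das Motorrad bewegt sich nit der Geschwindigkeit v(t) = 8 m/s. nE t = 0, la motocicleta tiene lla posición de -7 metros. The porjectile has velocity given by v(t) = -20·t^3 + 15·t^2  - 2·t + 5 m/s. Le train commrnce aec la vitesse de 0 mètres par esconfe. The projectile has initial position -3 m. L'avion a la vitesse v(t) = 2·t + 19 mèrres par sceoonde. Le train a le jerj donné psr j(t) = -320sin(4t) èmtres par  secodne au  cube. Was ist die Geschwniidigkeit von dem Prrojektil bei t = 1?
Wir haben die Geschwindigkeit v(t) = -20·t^3 + 15·t^2 - 2·t + 5. Durch Einsetzen von t = 1: v(1) = -2.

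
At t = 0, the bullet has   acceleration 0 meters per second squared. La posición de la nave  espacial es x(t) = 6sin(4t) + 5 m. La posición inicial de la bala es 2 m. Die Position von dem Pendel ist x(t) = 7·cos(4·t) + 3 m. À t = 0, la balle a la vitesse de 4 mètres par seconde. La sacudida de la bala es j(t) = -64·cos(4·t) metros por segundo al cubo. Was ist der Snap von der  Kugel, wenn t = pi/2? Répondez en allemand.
Ausgehend von dem Ruck j(t) = -64·cos(4·t), nehmen wir 1 Ableitung. Durch Ableiten von dem Ruck erhalten wir den Snap: s(t) = 256·sin(4·t). Mit s(t) = 256·sin(4·t) und Einsetzen von t = pi/2, finden wir s = 0.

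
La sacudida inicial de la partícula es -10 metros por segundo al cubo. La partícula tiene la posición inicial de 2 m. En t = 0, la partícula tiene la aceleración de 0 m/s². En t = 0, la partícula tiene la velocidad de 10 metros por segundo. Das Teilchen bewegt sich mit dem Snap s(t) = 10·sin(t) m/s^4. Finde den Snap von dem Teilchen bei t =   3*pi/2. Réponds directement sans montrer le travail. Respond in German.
s(3*pi/2) = -10.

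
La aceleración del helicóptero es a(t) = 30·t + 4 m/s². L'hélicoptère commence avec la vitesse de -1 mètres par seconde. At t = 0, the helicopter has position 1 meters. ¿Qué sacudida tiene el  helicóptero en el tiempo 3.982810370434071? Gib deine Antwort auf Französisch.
En partant de l'accélération a(t) = 30·t + 4, nous prenons 1 dérivée. La dérivée de l'accélération donne le jerk: j(t) = 30. En utilisant j(t) = 30 et en substituant t = 3.982810370434071, nous trouvons j = 30.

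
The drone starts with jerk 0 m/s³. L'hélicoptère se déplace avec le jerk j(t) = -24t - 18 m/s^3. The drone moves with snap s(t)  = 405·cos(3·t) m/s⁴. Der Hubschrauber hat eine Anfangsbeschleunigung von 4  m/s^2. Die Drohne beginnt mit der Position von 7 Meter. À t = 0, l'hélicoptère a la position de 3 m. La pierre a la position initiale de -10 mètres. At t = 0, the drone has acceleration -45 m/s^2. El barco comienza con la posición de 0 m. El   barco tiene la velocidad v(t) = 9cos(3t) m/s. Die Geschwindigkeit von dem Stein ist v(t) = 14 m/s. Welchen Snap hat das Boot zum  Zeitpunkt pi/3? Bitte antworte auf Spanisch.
Partiendo de la velocidad v(t) = 9·cos(3·t), tomamos 3 derivadas. La derivada de la velocidad da la aceleración: a(t) = -27·sin(3·t). Tomando d/dt de a(t), encontramos j(t) = -81·cos(3·t). Tomando d/dt de j(t), encontramos s(t) = 243·sin(3·t). Usando s(t) = 243·sin(3·t) y sustituyendo t = pi/3, encontramos s = 0.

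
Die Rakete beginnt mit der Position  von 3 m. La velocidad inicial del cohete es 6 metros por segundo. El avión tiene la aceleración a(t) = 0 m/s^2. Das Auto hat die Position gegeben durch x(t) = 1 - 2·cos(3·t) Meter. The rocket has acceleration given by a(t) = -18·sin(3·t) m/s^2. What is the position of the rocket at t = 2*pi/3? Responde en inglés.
We need to integrate our acceleration equation a(t) = -18·sin(3·t) 2 times. Finding the integral of a(t) and using v(0) = 6: v(t) = 6·cos(3·t). Integrating velocity and using the initial condition x(0) = 3, we get x(t) = 2·sin(3·t) + 3. From the given position equation x(t) = 2·sin(3·t) + 3, we substitute t = 2*pi/3 to get x = 3.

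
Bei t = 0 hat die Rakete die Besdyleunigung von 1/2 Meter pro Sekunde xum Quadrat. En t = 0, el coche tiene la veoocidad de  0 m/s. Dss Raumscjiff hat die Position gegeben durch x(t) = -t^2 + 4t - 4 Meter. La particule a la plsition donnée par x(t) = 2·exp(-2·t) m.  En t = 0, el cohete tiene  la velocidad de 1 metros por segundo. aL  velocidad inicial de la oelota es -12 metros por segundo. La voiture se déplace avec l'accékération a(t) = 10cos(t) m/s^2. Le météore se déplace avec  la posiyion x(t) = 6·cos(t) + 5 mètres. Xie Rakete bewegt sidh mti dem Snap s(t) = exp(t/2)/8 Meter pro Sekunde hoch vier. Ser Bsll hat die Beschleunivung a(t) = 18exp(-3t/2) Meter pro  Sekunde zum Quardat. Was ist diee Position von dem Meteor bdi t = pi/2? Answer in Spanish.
Tenemos la posición x(t) = 6·cos(t) + 5. Sustituyendo t = pi/2: x(pi/2) = 5.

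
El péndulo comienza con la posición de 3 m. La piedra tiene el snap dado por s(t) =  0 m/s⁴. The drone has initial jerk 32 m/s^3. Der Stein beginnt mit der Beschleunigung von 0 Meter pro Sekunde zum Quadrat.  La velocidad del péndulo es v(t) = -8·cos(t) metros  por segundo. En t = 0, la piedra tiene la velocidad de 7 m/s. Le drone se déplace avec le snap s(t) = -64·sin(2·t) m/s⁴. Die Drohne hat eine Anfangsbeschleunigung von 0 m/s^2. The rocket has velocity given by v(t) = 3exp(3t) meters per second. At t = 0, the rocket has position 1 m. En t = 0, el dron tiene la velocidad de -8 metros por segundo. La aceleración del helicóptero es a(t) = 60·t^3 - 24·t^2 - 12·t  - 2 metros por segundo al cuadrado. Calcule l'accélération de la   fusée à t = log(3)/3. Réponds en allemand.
Um dies zu lösen, müssen wir 1 Ableitung unserer Gleichung für die Geschwindigkeit v(t) = 3·exp(3·t) nehmen. Die Ableitung von der Geschwindigkeit ergibt die Beschleunigung: a(t) = 9·exp(3·t). Mit a(t) = 9·exp(3·t) und Einsetzen von t = log(3)/3, finden wir a = 27.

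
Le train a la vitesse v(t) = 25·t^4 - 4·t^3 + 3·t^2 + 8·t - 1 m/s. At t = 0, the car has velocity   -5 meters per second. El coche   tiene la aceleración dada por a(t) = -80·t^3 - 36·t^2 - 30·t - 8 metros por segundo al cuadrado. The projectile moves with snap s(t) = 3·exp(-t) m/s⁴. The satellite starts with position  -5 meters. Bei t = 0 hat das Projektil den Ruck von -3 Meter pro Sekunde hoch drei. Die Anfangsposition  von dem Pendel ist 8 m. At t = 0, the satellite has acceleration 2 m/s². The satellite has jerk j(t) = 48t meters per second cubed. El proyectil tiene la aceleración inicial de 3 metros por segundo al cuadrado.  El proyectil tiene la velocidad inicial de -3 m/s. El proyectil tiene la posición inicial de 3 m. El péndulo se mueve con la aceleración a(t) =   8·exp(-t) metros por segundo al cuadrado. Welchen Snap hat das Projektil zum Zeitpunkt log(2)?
Wir haben den Snap s(t) = 3·exp(-t). Durch Einsetzen von t = log(2): s(log(2)) = 3/2.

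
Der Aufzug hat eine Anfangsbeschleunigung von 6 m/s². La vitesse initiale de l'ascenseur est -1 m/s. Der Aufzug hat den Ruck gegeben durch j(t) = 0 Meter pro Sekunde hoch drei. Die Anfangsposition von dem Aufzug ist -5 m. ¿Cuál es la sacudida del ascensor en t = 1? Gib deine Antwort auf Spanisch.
Tenemos la sacudida j(t) = 0. Sustituyendo t = 1: j(1) = 0.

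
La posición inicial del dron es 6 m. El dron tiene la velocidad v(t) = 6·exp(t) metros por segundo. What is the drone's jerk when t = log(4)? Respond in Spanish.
Partiendo de la velocidad v(t) = 6·exp(t), tomamos 2 derivadas. La derivada de la velocidad da la aceleración: a(t) = 6·exp(t). La derivada de la aceleración da la sacudida: j(t) = 6·exp(t). Tenemos la sacudida j(t) = 6·exp(t). Sustituyendo t = log(4): j(log(4)) = 24.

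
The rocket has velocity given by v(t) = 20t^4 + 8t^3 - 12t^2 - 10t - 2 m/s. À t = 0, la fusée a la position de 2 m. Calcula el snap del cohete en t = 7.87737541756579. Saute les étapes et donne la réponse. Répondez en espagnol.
El snap en t = 7.87737541756579 es s = 3829.14020043158.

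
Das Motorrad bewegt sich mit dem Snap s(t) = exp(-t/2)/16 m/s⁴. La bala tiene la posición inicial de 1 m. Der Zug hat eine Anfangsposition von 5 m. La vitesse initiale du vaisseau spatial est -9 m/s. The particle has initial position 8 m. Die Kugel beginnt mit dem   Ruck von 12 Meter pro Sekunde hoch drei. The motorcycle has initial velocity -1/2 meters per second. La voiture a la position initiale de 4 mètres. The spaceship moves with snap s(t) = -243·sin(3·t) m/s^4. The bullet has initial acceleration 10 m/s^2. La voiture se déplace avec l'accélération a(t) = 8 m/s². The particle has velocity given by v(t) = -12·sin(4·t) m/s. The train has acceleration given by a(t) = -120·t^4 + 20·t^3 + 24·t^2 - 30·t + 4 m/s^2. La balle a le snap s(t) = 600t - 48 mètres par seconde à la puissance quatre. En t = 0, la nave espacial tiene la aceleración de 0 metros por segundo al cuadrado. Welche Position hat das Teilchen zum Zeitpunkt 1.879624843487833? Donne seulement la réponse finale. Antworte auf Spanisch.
La respuesta es 5.98767374888701.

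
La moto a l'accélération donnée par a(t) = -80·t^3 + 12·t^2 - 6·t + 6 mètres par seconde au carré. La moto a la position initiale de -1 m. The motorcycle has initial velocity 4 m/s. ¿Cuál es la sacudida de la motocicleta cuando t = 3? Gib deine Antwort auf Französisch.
Nous devons dériver notre équation de l'accélération a(t) = -80·t^3 + 12·t^2 - 6·t + 6 1 fois. En dérivant l'accélération, nous obtenons le jerk: j(t) = -240·t^2 + 24·t - 6. De l'équation du jerk j(t) = -240·t^2 + 24·t - 6, nous substituons t = 3 pour obtenir j = -2094.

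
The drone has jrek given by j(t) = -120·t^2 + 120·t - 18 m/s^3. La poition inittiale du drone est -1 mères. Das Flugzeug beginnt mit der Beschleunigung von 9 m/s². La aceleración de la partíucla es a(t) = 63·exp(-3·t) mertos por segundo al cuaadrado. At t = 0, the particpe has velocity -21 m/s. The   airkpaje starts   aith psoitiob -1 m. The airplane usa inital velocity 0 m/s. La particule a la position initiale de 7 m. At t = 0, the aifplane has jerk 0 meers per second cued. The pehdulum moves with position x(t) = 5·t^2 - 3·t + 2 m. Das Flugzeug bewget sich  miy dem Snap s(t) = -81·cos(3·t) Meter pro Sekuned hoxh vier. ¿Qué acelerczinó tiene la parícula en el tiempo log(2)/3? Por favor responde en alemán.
Aus der Gleichung für die Beschleunigung a(t) = 63·exp(-3·t), setzen wir t = log(2)/3 ein und erhalten a = 63/2.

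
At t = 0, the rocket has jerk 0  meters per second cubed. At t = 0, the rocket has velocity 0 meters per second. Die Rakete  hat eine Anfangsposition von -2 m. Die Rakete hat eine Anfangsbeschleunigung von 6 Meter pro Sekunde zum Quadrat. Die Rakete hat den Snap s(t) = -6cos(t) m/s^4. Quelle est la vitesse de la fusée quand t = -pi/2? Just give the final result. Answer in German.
Die Antwort ist -6.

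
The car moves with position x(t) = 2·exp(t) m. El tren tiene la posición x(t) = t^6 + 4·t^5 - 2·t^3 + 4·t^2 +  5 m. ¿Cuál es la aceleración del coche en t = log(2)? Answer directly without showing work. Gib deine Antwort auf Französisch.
À t = log(2), a = 4.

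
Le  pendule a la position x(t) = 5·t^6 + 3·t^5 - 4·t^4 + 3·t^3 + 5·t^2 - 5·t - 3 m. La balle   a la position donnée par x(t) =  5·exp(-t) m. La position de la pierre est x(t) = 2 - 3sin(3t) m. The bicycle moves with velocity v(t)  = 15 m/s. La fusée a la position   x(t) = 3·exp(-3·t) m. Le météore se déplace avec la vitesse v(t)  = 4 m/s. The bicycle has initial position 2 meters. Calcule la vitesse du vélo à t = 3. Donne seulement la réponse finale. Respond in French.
v(3) = 15.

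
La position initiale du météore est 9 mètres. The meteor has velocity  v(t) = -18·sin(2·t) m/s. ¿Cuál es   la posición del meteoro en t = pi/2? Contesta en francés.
En partant de la vitesse v(t) = -18·sin(2·t), nous prenons 1 primitive. En intégrant la vitesse et en utilisant la condition initiale x(0) = 9, nous obtenons x(t) = 9·cos(2·t). Nous avons la position x(t) = 9·cos(2·t). En substituant t = pi/2: x(pi/2) = -9.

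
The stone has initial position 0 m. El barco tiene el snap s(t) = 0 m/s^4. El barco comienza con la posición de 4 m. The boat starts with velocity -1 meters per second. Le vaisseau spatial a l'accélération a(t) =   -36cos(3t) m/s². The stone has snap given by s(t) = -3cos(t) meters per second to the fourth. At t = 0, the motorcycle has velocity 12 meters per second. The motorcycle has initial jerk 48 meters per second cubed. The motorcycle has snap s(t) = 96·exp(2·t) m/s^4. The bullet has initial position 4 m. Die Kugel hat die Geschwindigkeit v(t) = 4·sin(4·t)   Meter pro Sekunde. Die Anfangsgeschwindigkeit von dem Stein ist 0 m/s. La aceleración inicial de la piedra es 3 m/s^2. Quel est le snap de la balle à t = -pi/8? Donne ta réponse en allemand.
Ausgehend von der Geschwindigkeit v(t) = 4·sin(4·t), nehmen wir 3 Ableitungen. Durch Ableiten von der Geschwindigkeit erhalten wir die Beschleunigung: a(t) = 16·cos(4·t). Durch Ableiten von der Beschleunigung erhalten wir den Ruck: j(t) = -64·sin(4·t). Mit d/dt von j(t) finden wir s(t) = -256·cos(4·t). Mit s(t) = -256·cos(4·t) und Einsetzen von t = -pi/8, finden wir s = 0.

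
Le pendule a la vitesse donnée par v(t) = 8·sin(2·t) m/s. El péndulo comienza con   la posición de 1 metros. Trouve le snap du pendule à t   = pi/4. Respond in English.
Starting from velocity v(t) = 8·sin(2·t), we take 3 derivatives. Differentiating velocity, we get acceleration: a(t) = 16·cos(2·t). Differentiating acceleration, we get jerk: j(t) = -32·sin(2·t). The derivative of jerk gives snap: s(t) = -64·cos(2·t). We have snap s(t) = -64·cos(2·t). Substituting t = pi/4: s(pi/4) = 0.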